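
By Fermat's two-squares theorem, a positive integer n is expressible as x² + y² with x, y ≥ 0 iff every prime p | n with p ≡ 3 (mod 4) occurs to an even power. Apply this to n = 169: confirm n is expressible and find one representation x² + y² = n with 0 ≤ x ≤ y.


Step 1: Factor n = 169 = 13^2.
Step 2: Check the mod-4 condition on each prime factor: 13 ≡ 1 (mod 4), exponent 2.
All primes ≡ 3 (mod 4) appear to even exponent (or don't appear), so by the two-squares theorem n IS expressible as a sum of two squares.
Step 3: Build a representation. Here n = 13 · 13 is a product of primes ≡ 1 (mod 4). Each prime p ≡ 1 (mod 4) is itself a sum of two squares; find a² by testing p − a² for a perfect square:
  13: 13 − 1² = 12, 13 − 2² = 9 = 3² ⇒ 13 = 2² + 3².
  Combine using the Brahmagupta–Fibonacci identity (a² + b²)(c² + d²) = (ac − bd)² + (ad + bc)² = (ac + bd)² + (ad − bc)²:
  13 · 13 = 169: from (2² + 3²)(2² + 3²), take (2·2 − 3·3, 2·3 + 3·2) = (4 − 9, 6 + 6) = (-5, 12); dropping signs (only squares matter) gives (5, 12); check 5² + 12² = 25 + 144 = 169 ✓.
Step 4: Order so x ≤ y and verify: 5² + 12² = 25 + 144 = 169 = n. ✓

n = 169 = 5² + 12² (one valid representation with x ≤ y).


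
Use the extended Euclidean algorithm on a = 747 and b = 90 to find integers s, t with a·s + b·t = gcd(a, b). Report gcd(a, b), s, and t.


Euclidean algorithm on (747, 90) — divide until remainder is 0:
  747 = 8 · 90 + 27
  90 = 3 · 27 + 9
  27 = 3 · 9 + 0
gcd(747, 90) = 9.
Track Bezout coefficients alongside the remainders: start with r₀ = 747 = a·1 + b·0 (s = 1, t = 0) and r₁ = 90 = a·0 + b·1 (s = 0, t = 1); each new remainder r_{k+1} = r_{k-1} − q_k·r_k inherits s_{k+1} = s_{k-1} − q_k·s_k, t_{k+1} = t_{k-1} − q_k·t_k, so r_k = a·s_k + b·t_k at every step:
  q = 8: r = 27, s = 1 − 8·0 = 1, t = 0 − 8·1 = -8  (check: 747·1 + 90·(-8) = 27)
  q = 3: r = 9, s = 0 − 3·1 = -3, t = 1 − 3·(-8) = 25  (check: 747·(-3) + 90·25 = 9)
The row with r = 9 (the gcd) gives the Bezout coefficients s = -3, t = 25.
Result: 747 · (-3) + 90 · (25) = 9.

gcd(747, 90) = 9; s = -3, t = 25 (check: 747·(-3) + 90·25 = 9).


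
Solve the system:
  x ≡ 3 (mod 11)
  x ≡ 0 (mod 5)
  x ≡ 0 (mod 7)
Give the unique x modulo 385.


Moduli 11, 5, 7 are pairwise coprime; by CRT there is a unique solution modulo M = 11 · 5 · 7 = 385.
Solve pairwise, accumulating the modulus:
  Start with x ≡ 3 (mod 11).
  Combine with x ≡ 0 (mod 5): since gcd(11, 5) = 1, we get a unique residue mod 55.
    Write x = 3 + 11·t and substitute into x ≡ 0 (mod 5): 11·t ≡ 0 − 3 = -3 (mod 5).
    Reduce coefficients mod 5: 1·t ≡ 2 (mod 5).
    So t ≡ 2 (mod 5).
    Then x = 3 + 11·2 = 25, valid modulo lcm(11, 5) = 55: x ≡ 25 (mod 55).
  Combine with x ≡ 0 (mod 7): since gcd(55, 7) = 1, we get a unique residue mod 385.
    Write x = 25 + 55·t and substitute into x ≡ 0 (mod 7): 55·t ≡ 0 − 25 = -25 (mod 7).
    Reduce coefficients mod 7: 6·t ≡ 3 (mod 7).
    The inverse of 6 mod 7 is 6 (since 6·6 = 36 = 5·7 + 1), so t ≡ 6·3 = 18 ≡ 4 (mod 7).
    Then x = 25 + 55·4 = 245, valid modulo lcm(55, 7) = 385: x ≡ 245 (mod 385).
Verify: 245 mod 11 = 3 ✓, 245 mod 5 = 0 ✓, 245 mod 7 = 0 ✓.

x ≡ 245 (mod 385).


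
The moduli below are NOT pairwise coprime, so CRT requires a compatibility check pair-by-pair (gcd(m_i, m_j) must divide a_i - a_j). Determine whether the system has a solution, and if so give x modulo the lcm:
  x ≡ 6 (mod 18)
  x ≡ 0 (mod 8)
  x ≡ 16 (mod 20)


Moduli 18, 8, 20 are not pairwise coprime, so CRT works modulo lcm(m_i) when all pairwise compatibility conditions hold.
Pairwise compatibility: gcd(m_i, m_j) must divide a_i - a_j for every pair.
Merge one congruence at a time:
  Start: x ≡ 6 (mod 18).
  Combine with x ≡ 0 (mod 8): gcd(18, 8) = 2; 0 - 6 = -6, which IS divisible by 2, so compatible.
    Write x = 6 + 18·t and substitute into x ≡ 0 (mod 8): 18·t ≡ 0 − 6 = -6 (mod 8).
    Divide the congruence (and modulus) by g = 2: 9·t ≡ -3 (mod 4).
    Reduce coefficients mod 4: 1·t ≡ 1 (mod 4).
    So t ≡ 1 (mod 4).
    Then x = 6 + 18·1 = 24, valid modulo lcm(18, 8) = 72: x ≡ 24 (mod 72).
  Combine with x ≡ 16 (mod 20): gcd(72, 20) = 4; 16 - 24 = -8, which IS divisible by 4, so compatible.
    Write x = 24 + 72·t and substitute into x ≡ 16 (mod 20): 72·t ≡ 16 − 24 = -8 (mod 20).
    Divide the congruence (and modulus) by g = 4: 18·t ≡ -2 (mod 5).
    Reduce coefficients mod 5: 3·t ≡ 3 (mod 5).
    The inverse of 3 mod 5 is 2 (since 3·2 = 6 = 1·5 + 1), so t ≡ 2·3 = 6 ≡ 1 (mod 5).
    Then x = 24 + 72·1 = 96, valid modulo lcm(72, 20) = 360: x ≡ 96 (mod 360).
Verify: 96 mod 18 = 6, 96 mod 8 = 0, 96 mod 20 = 16.

x ≡ 96 (mod 360).


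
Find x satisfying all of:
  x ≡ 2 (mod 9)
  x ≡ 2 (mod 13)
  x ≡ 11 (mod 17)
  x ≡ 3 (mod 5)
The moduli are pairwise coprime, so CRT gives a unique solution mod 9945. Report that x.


Product of moduli M = 9 · 13 · 17 · 5 = 9945.
Merge one congruence at a time:
  Start: x ≡ 2 (mod 9).
  Combine with x ≡ 2 (mod 13); new modulus lcm = 117.
    Write x = 2 + 9·t and substitute into x ≡ 2 (mod 13): 9·t ≡ 2 − 2 = 0 (mod 13).
    The inverse of 9 mod 13 is 3 (since 9·3 = 27 = 2·13 + 1), so t ≡ 3·0 = 0 ≡ 0 (mod 13).
    Then x = 2 + 9·0 = 2, valid modulo lcm(9, 13) = 117: x ≡ 2 (mod 117).
  Combine with x ≡ 11 (mod 17); new modulus lcm = 1989.
    Write x = 2 + 117·t and substitute into x ≡ 11 (mod 17): 117·t ≡ 11 − 2 = 9 (mod 17).
    Reduce coefficients mod 17: 15·t ≡ 9 (mod 17).
    The inverse of 15 mod 17 is 8 (since 15·8 = 120 = 7·17 + 1), so t ≡ 8·9 = 72 ≡ 4 (mod 17).
    Then x = 2 + 117·4 = 470, valid modulo lcm(117, 17) = 1989: x ≡ 470 (mod 1989).
  Combine with x ≡ 3 (mod 5); new modulus lcm = 9945.
    Write x = 470 + 1989·t and substitute into x ≡ 3 (mod 5): 1989·t ≡ 3 − 470 = -467 (mod 5).
    Reduce coefficients mod 5: 4·t ≡ 3 (mod 5).
    The inverse of 4 mod 5 is 4 (since 4·4 = 16 = 3·5 + 1), so t ≡ 4·3 = 12 ≡ 2 (mod 5).
    Then x = 470 + 1989·2 = 4448, valid modulo lcm(1989, 5) = 9945: x ≡ 4448 (mod 9945).
Verify against each original: 4448 mod 9 = 2, 4448 mod 13 = 2, 4448 mod 17 = 11, 4448 mod 5 = 3.

x ≡ 4448 (mod 9945).


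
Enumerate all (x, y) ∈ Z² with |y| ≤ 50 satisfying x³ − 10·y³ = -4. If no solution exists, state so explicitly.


The equation is x³ - 10y³ = -4. For fixed y, x³ = 10·y³ − 4, so a solution requires the RHS to be a perfect cube.
Strategy: iterate y from -50 to 50, compute RHS = 10·y³ − 4, and check whether it is a (positive or negative) perfect cube.
Check small values of y:
  y = 0: RHS = -4 is not a perfect cube.
  y = 1: RHS = 6 is not a perfect cube.
  y = -1: RHS = -14 is not a perfect cube.
  y = 2: RHS = 76 is not a perfect cube.
  y = -2: RHS = -84 is not a perfect cube.
  y = 3: RHS = 266 is not a perfect cube.
  y = -3: RHS = -274 is not a perfect cube.
Continuing the search up to |y| = 50 finds no solutions either.
No (x, y) in the scanned range satisfies the equation.

No integer solutions with |y| ≤ 50.


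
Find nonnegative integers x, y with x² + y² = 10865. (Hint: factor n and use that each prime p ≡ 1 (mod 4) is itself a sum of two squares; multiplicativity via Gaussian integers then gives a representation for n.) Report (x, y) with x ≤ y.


Step 1: Factor n = 10865 = 5 · 41 · 53.
Step 2: Check the mod-4 condition on each prime factor: 5 ≡ 1 (mod 4), exponent 1; 41 ≡ 1 (mod 4), exponent 1; 53 ≡ 1 (mod 4), exponent 1.
All primes ≡ 3 (mod 4) appear to even exponent (or don't appear), so by the two-squares theorem n IS expressible as a sum of two squares.
Step 3: Build a representation. Here n = 5 · 41 · 53 is a product of primes ≡ 1 (mod 4). Each prime p ≡ 1 (mod 4) is itself a sum of two squares; find a² by testing p − a² for a perfect square:
  5: 5 − 1² = 4 = 2² ⇒ 5 = 1² + 2².
  41: 41 − 1² = 40, 41 − 2² = 37, 41 − 3² = 32, 41 − 4² = 25 = 5² ⇒ 41 = 4² + 5².
  53: 53 − 1² = 52, 53 − 2² = 49 = 7² ⇒ 53 = 2² + 7².
  Combine using the Brahmagupta–Fibonacci identity (a² + b²)(c² + d²) = (ac − bd)² + (ad + bc)² = (ac + bd)² + (ad − bc)²:
  5 · 41 = 205: from (1² + 2²)(4² + 5²), take (1·4 − 2·5, 1·5 + 2·4) = (4 − 10, 5 + 8) = (-6, 13); dropping signs (only squares matter) gives (6, 13); check 6² + 13² = 36 + 169 = 205 ✓.
  205 · 53 = 10865: from (6² + 13²)(2² + 7²), take (6·2 − 13·7, 6·7 + 13·2) = (12 − 91, 42 + 26) = (-79, 68); dropping signs (only squares matter) gives (79, 68); check 79² + 68² = 6241 + 4624 = 10865 ✓.
Step 4: Order so x ≤ y and verify: 68² + 79² = 4624 + 6241 = 10865 = n. ✓

n = 10865 = 68² + 79² (one valid representation with x ≤ y).


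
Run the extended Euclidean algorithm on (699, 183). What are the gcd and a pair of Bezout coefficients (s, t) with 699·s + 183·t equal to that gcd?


Euclidean algorithm on (699, 183) — divide until remainder is 0:
  699 = 3 · 183 + 150
  183 = 1 · 150 + 33
  150 = 4 · 33 + 18
  33 = 1 · 18 + 15
  18 = 1 · 15 + 3
  15 = 5 · 3 + 0
gcd(699, 183) = 3.
Track Bezout coefficients alongside the remainders: start with r₀ = 699 = a·1 + b·0 (s = 1, t = 0) and r₁ = 183 = a·0 + b·1 (s = 0, t = 1); each new remainder r_{k+1} = r_{k-1} − q_k·r_k inherits s_{k+1} = s_{k-1} − q_k·s_k, t_{k+1} = t_{k-1} − q_k·t_k, so r_k = a·s_k + b·t_k at every step:
  q = 3: r = 150, s = 1 − 3·0 = 1, t = 0 − 3·1 = -3  (check: 699·1 + 183·(-3) = 150)
  q = 1: r = 33, s = 0 − 1·1 = -1, t = 1 − 1·(-3) = 4  (check: 699·(-1) + 183·4 = 33)
  q = 4: r = 18, s = 1 − 4·(-1) = 5, t = -3 − 4·4 = -19  (check: 699·5 + 183·(-19) = 18)
  q = 1: r = 15, s = -1 − 1·5 = -6, t = 4 − 1·(-19) = 23  (check: 699·(-6) + 183·23 = 15)
  q = 1: r = 3, s = 5 − 1·(-6) = 11, t = -19 − 1·23 = -42  (check: 699·11 + 183·(-42) = 3)
The row with r = 3 (the gcd) gives the Bezout coefficients s = 11, t = -42.
Result: 699 · (11) + 183 · (-42) = 3.

gcd(699, 183) = 3; s = 11, t = -42 (check: 699·11 + 183·(-42) = 3).


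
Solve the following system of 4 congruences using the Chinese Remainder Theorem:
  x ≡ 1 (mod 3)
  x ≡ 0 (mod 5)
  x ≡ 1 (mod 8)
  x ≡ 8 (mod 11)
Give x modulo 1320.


Product of moduli M = 3 · 5 · 8 · 11 = 1320.
Merge one congruence at a time:
  Start: x ≡ 1 (mod 3).
  Combine with x ≡ 0 (mod 5); new modulus lcm = 15.
    Write x = 1 + 3·t and substitute into x ≡ 0 (mod 5): 3·t ≡ 0 − 1 = -1 (mod 5).
    Reduce coefficients mod 5: 3·t ≡ 4 (mod 5).
    The inverse of 3 mod 5 is 2 (since 3·2 = 6 = 1·5 + 1), so t ≡ 2·4 = 8 ≡ 3 (mod 5).
    Then x = 1 + 3·3 = 10, valid modulo lcm(3, 5) = 15: x ≡ 10 (mod 15).
  Combine with x ≡ 1 (mod 8); new modulus lcm = 120.
    Write x = 10 + 15·t and substitute into x ≡ 1 (mod 8): 15·t ≡ 1 − 10 = -9 (mod 8).
    Reduce coefficients mod 8: 7·t ≡ 7 (mod 8).
    The inverse of 7 mod 8 is 7 (since 7·7 = 49 = 6·8 + 1), so t ≡ 7·7 = 49 ≡ 1 (mod 8).
    Then x = 10 + 15·1 = 25, valid modulo lcm(15, 8) = 120: x ≡ 25 (mod 120).
  Combine with x ≡ 8 (mod 11); new modulus lcm = 1320.
    Write x = 25 + 120·t and substitute into x ≡ 8 (mod 11): 120·t ≡ 8 − 25 = -17 (mod 11).
    Reduce coefficients mod 11: 10·t ≡ 5 (mod 11).
    The inverse of 10 mod 11 is 10 (since 10·10 = 100 = 9·11 + 1), so t ≡ 10·5 = 50 ≡ 6 (mod 11).
    Then x = 25 + 120·6 = 745, valid modulo lcm(120, 11) = 1320: x ≡ 745 (mod 1320).
Verify against each original: 745 mod 3 = 1, 745 mod 5 = 0, 745 mod 8 = 1, 745 mod 11 = 8.

x ≡ 745 (mod 1320).


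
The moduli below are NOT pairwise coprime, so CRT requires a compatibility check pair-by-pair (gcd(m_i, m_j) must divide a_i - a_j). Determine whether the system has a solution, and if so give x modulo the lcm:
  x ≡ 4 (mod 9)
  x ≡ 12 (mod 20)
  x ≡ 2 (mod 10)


Moduli 9, 20, 10 are not pairwise coprime, so CRT works modulo lcm(m_i) when all pairwise compatibility conditions hold.
Pairwise compatibility: gcd(m_i, m_j) must divide a_i - a_j for every pair.
Merge one congruence at a time:
  Start: x ≡ 4 (mod 9).
  Combine with x ≡ 12 (mod 20): gcd(9, 20) = 1; 12 - 4 = 8, which IS divisible by 1, so compatible.
    Write x = 4 + 9·t and substitute into x ≡ 12 (mod 20): 9·t ≡ 12 − 4 = 8 (mod 20).
    The inverse of 9 mod 20 is 9 (since 9·9 = 81 = 4·20 + 1), so t ≡ 9·8 = 72 ≡ 12 (mod 20).
    Then x = 4 + 9·12 = 112, valid modulo lcm(9, 20) = 180: x ≡ 112 (mod 180).
  Combine with x ≡ 2 (mod 10): gcd(180, 10) = 10; 2 - 112 = -110, which IS divisible by 10, so compatible.
    Write x = 112 + 180·t and substitute into x ≡ 2 (mod 10): 180·t ≡ 2 − 112 = -110 (mod 10).
    Divide the congruence (and modulus) by g = 10: 18·t ≡ -11 (mod 1).
    Modulo 1 every t works; take t = 0.
    Then x = 112 + 180·0 = 112, valid modulo lcm(180, 10) = 180: x ≡ 112 (mod 180).
Verify: 112 mod 9 = 4, 112 mod 20 = 12, 112 mod 10 = 2.

x ≡ 112 (mod 180).


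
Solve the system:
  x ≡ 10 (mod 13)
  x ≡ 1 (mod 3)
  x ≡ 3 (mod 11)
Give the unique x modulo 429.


Moduli 13, 3, 11 are pairwise coprime; by CRT there is a unique solution modulo M = 13 · 3 · 11 = 429.
Solve pairwise, accumulating the modulus:
  Start with x ≡ 10 (mod 13).
  Combine with x ≡ 1 (mod 3): since gcd(13, 3) = 1, we get a unique residue mod 39.
    Write x = 10 + 13·t and substitute into x ≡ 1 (mod 3): 13·t ≡ 1 − 10 = -9 (mod 3).
    Reduce coefficients mod 3: 1·t ≡ 0 (mod 3).
    So t ≡ 0 (mod 3).
    Then x = 10 + 13·0 = 10, valid modulo lcm(13, 3) = 39: x ≡ 10 (mod 39).
  Combine with x ≡ 3 (mod 11): since gcd(39, 11) = 1, we get a unique residue mod 429.
    Write x = 10 + 39·t and substitute into x ≡ 3 (mod 11): 39·t ≡ 3 − 10 = -7 (mod 11).
    Reduce coefficients mod 11: 6·t ≡ 4 (mod 11).
    The inverse of 6 mod 11 is 2 (since 6·2 = 12 = 1·11 + 1), so t ≡ 2·4 = 8 ≡ 8 (mod 11).
    Then x = 10 + 39·8 = 322, valid modulo lcm(39, 11) = 429: x ≡ 322 (mod 429).
Verify: 322 mod 13 = 10 ✓, 322 mod 3 = 1 ✓, 322 mod 11 = 3 ✓.

x ≡ 322 (mod 429).


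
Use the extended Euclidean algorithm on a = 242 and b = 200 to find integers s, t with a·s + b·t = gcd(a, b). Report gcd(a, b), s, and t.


Euclidean algorithm on (242, 200) — divide until remainder is 0:
  242 = 1 · 200 + 42
  200 = 4 · 42 + 32
  42 = 1 · 32 + 10
  32 = 3 · 10 + 2
  10 = 5 · 2 + 0
gcd(242, 200) = 2.
Track Bezout coefficients alongside the remainders: start with r₀ = 242 = a·1 + b·0 (s = 1, t = 0) and r₁ = 200 = a·0 + b·1 (s = 0, t = 1); each new remainder r_{k+1} = r_{k-1} − q_k·r_k inherits s_{k+1} = s_{k-1} − q_k·s_k, t_{k+1} = t_{k-1} − q_k·t_k, so r_k = a·s_k + b·t_k at every step:
  q = 1: r = 42, s = 1 − 1·0 = 1, t = 0 − 1·1 = -1  (check: 242·1 + 200·(-1) = 42)
  q = 4: r = 32, s = 0 − 4·1 = -4, t = 1 − 4·(-1) = 5  (check: 242·(-4) + 200·5 = 32)
  q = 1: r = 10, s = 1 − 1·(-4) = 5, t = -1 − 1·5 = -6  (check: 242·5 + 200·(-6) = 10)
  q = 3: r = 2, s = -4 − 3·5 = -19, t = 5 − 3·(-6) = 23  (check: 242·(-19) + 200·23 = 2)
The row with r = 2 (the gcd) gives the Bezout coefficients s = -19, t = 23.
Result: 242 · (-19) + 200 · (23) = 2.

gcd(242, 200) = 2; s = -19, t = 23 (check: 242·(-19) + 200·23 = 2).


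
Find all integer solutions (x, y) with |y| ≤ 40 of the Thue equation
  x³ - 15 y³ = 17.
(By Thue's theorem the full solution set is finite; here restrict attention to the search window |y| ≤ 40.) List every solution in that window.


The equation is x³ - 15y³ = 17. For fixed y, x³ = 15·y³ + 17, so a solution requires the RHS to be a perfect cube.
Strategy: iterate y from -40 to 40, compute RHS = 15·y³ + 17, and check whether it is a (positive or negative) perfect cube.
Check small values of y:
  y = 0: RHS = 17 is not a perfect cube.
  y = 1: RHS = 32 is not a perfect cube.
  y = -1: RHS = 2 is not a perfect cube.
  y = 2: RHS = 137 is not a perfect cube.
  y = -2: RHS = -103 is not a perfect cube.
  y = 3: RHS = 422 is not a perfect cube.
  y = -3: RHS = -388 is not a perfect cube.
Continuing the search up to |y| = 40 finds no solutions either.
No (x, y) in the scanned range satisfies the equation.

No integer solutions with |y| ≤ 40.


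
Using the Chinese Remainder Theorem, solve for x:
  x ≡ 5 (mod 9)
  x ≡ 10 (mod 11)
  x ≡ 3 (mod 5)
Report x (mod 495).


Moduli 9, 11, 5 are pairwise coprime; by CRT there is a unique solution modulo M = 9 · 11 · 5 = 495.
Solve pairwise, accumulating the modulus:
  Start with x ≡ 5 (mod 9).
  Combine with x ≡ 10 (mod 11): since gcd(9, 11) = 1, we get a unique residue mod 99.
    Write x = 5 + 9·t and substitute into x ≡ 10 (mod 11): 9·t ≡ 10 − 5 = 5 (mod 11).
    The inverse of 9 mod 11 is 5 (since 9·5 = 45 = 4·11 + 1), so t ≡ 5·5 = 25 ≡ 3 (mod 11).
    Then x = 5 + 9·3 = 32, valid modulo lcm(9, 11) = 99: x ≡ 32 (mod 99).
  Combine with x ≡ 3 (mod 5): since gcd(99, 5) = 1, we get a unique residue mod 495.
    Write x = 32 + 99·t and substitute into x ≡ 3 (mod 5): 99·t ≡ 3 − 32 = -29 (mod 5).
    Reduce coefficients mod 5: 4·t ≡ 1 (mod 5).
    The inverse of 4 mod 5 is 4 (since 4·4 = 16 = 3·5 + 1), so t ≡ 4·1 = 4 ≡ 4 (mod 5).
    Then x = 32 + 99·4 = 428, valid modulo lcm(99, 5) = 495: x ≡ 428 (mod 495).
Verify: 428 mod 9 = 5 ✓, 428 mod 11 = 10 ✓, 428 mod 5 = 3 ✓.

x ≡ 428 (mod 495).


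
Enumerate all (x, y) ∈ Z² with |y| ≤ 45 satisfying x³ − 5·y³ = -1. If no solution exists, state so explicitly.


The equation is x³ - 5y³ = -1. For fixed y, x³ = 5·y³ − 1, so a solution requires the RHS to be a perfect cube.
Strategy: iterate y from -45 to 45, compute RHS = 5·y³ − 1, and check whether it is a (positive or negative) perfect cube.
Check small values of y:
  y = 0: RHS = -1 = (-1)³ ⇒ x = -1 works.
  y = 1: RHS = 4 is not a perfect cube.
  y = -1: RHS = -6 is not a perfect cube.
  y = 2: RHS = 39 is not a perfect cube.
  y = -2: RHS = -41 is not a perfect cube.
  y = 3: RHS = 134 is not a perfect cube.
  y = -3: RHS = -136 is not a perfect cube.
Continuing the search up to |y| = 45 finds no further solutions beyond those listed.
Collected solutions: (-1, 0).

Solutions (with |y| ≤ 45): (-1, 0).


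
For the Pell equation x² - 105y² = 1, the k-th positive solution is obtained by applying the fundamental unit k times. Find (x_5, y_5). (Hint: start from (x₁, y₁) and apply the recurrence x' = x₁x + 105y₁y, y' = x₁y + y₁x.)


Step 1: Find the fundamental solution (x₁, y₁) of x² - 105y² = 1.
  Expand √105 as a continued fraction. a₀ = ⌊√105⌋ = 10; iterate m_{k+1} = d_k·a_k − m_k, d_{k+1} = (105 − m_{k+1}²)/d_k, a_{k+1} = ⌊(a₀ + m_{k+1})/d_{k+1}⌋ (starting m₀ = 0, d₀ = 1), with convergents p_k = a_k·p_{k-1} + p_{k-2}, q_k = a_k·q_{k-1} + q_{k-2} (p₋₁ = 1, q₋₁ = 0):
  k = 0: a₀ = 10; p₀/q₀ = 10/1; p₀² − 105·q₀² = 100 − 105 = -5.
  k = 1: m = 10, d = 5, a = ⌊(10 + 10)/5⌋ = 4; p/q = (4·10 + 1)/(4·1 + 0) = 41/4; p² − 105·q² = 1681 − 1680 = 1.
  The first convergent with p² − 105·q² = 1 gives the fundamental solution (x₁, y₁) = (41, 4).
Step 2: Apply the recurrence (x_{n+1}, y_{n+1}) = (x₁x_n + 105y₁y_n, x₁y_n + y₁x_n) repeatedly.
  From (x_1, y_1) = (41, 4): x_2 = 41·41 + 105·4·4 = 3361; y_2 = 41·4 + 4·41 = 328.
  From (x_2, y_2) = (3361, 328): x_3 = 41·3361 + 105·4·328 = 275561; y_3 = 41·328 + 4·3361 = 26892.
  From (x_3, y_3) = (275561, 26892): x_4 = 41·275561 + 105·4·26892 = 22592641; y_4 = 41·26892 + 4·275561 = 2204816.
  From (x_4, y_4) = (22592641, 2204816): x_5 = 41·22592641 + 105·4·2204816 = 1852321001; y_5 = 41·2204816 + 4·22592641 = 180768020.
Step 3: Verify x_5² - 105·y_5² = 3431093090745642001 - 3431093090745642000 = 1 (should be 1). ✓

(x_1, y_1) = (41, 4); (x_5, y_5) = (1852321001, 180768020).


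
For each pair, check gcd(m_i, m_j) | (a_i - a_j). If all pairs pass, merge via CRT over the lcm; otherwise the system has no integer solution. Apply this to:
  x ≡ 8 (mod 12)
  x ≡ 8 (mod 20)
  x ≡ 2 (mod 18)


Moduli 12, 20, 18 are not pairwise coprime, so CRT works modulo lcm(m_i) when all pairwise compatibility conditions hold.
Pairwise compatibility: gcd(m_i, m_j) must divide a_i - a_j for every pair.
Merge one congruence at a time:
  Start: x ≡ 8 (mod 12).
  Combine with x ≡ 8 (mod 20): gcd(12, 20) = 4; 8 - 8 = 0, which IS divisible by 4, so compatible.
    Write x = 8 + 12·t and substitute into x ≡ 8 (mod 20): 12·t ≡ 8 − 8 = 0 (mod 20).
    Divide the congruence (and modulus) by g = 4: 3·t ≡ 0 (mod 5).
    The inverse of 3 mod 5 is 2 (since 3·2 = 6 = 1·5 + 1), so t ≡ 2·0 = 0 ≡ 0 (mod 5).
    Then x = 8 + 12·0 = 8, valid modulo lcm(12, 20) = 60: x ≡ 8 (mod 60).
  Combine with x ≡ 2 (mod 18): gcd(60, 18) = 6; 2 - 8 = -6, which IS divisible by 6, so compatible.
    Write x = 8 + 60·t and substitute into x ≡ 2 (mod 18): 60·t ≡ 2 − 8 = -6 (mod 18).
    Divide the congruence (and modulus) by g = 6: 10·t ≡ -1 (mod 3).
    Reduce coefficients mod 3: 1·t ≡ 2 (mod 3).
    So t ≡ 2 (mod 3).
    Then x = 8 + 60·2 = 128, valid modulo lcm(60, 18) = 180: x ≡ 128 (mod 180).
Verify: 128 mod 12 = 8, 128 mod 20 = 8, 128 mod 18 = 2.

x ≡ 128 (mod 180).


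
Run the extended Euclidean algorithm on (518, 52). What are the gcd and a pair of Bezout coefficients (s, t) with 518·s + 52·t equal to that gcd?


Euclidean algorithm on (518, 52) — divide until remainder is 0:
  518 = 9 · 52 + 50
  52 = 1 · 50 + 2
  50 = 25 · 2 + 0
gcd(518, 52) = 2.
Track Bezout coefficients alongside the remainders: start with r₀ = 518 = a·1 + b·0 (s = 1, t = 0) and r₁ = 52 = a·0 + b·1 (s = 0, t = 1); each new remainder r_{k+1} = r_{k-1} − q_k·r_k inherits s_{k+1} = s_{k-1} − q_k·s_k, t_{k+1} = t_{k-1} − q_k·t_k, so r_k = a·s_k + b·t_k at every step:
  q = 9: r = 50, s = 1 − 9·0 = 1, t = 0 − 9·1 = -9  (check: 518·1 + 52·(-9) = 50)
  q = 1: r = 2, s = 0 − 1·1 = -1, t = 1 − 1·(-9) = 10  (check: 518·(-1) + 52·10 = 2)
The row with r = 2 (the gcd) gives the Bezout coefficients s = -1, t = 10.
Result: 518 · (-1) + 52 · (10) = 2.

gcd(518, 52) = 2; s = -1, t = 10 (check: 518·(-1) + 52·10 = 2).


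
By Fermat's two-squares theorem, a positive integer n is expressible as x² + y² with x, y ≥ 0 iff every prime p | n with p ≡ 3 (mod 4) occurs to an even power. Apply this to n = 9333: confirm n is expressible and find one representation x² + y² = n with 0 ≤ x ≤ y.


Step 1: Factor n = 9333 = 3^2 · 17 · 61.
Step 2: Check the mod-4 condition on each prime factor: 3 ≡ 3 (mod 4), exponent 2 (must be even); 17 ≡ 1 (mod 4), exponent 1; 61 ≡ 1 (mod 4), exponent 1.
All primes ≡ 3 (mod 4) appear to even exponent (or don't appear), so by the two-squares theorem n IS expressible as a sum of two squares.
Step 3: Build a representation. Group n = k² · m with k = 3 and m = 17 · 61 = 1037 (a product of primes ≡ 1 (mod 4)); a representation of m scales to one of n via (k·x)² + (k·y)² = k²(x² + y²). Each prime p ≡ 1 (mod 4) is itself a sum of two squares; find a² by testing p − a² for a perfect square:
  17: 17 − 1² = 16 = 4² ⇒ 17 = 1² + 4².
  61: 61 − 1² = 60, 61 − 2² = 57, 61 − 3² = 52, 61 − 4² = 45, 61 − 5² = 36 = 6² ⇒ 61 = 5² + 6².
  Combine using the Brahmagupta–Fibonacci identity (a² + b²)(c² + d²) = (ac − bd)² + (ad + bc)² = (ac + bd)² + (ad − bc)²:
  17 · 61 = 1037: from (1² + 4²)(5² + 6²), take (1·5 − 4·6, 1·6 + 4·5) = (5 − 24, 6 + 20) = (-19, 26); dropping signs (only squares matter) gives (19, 26); check 19² + 26² = 361 + 676 = 1037 ✓.
  Scale by k = 3: (3·19, 3·26) = (57, 78).
Step 4: Order so x ≤ y and verify: 57² + 78² = 3249 + 6084 = 9333 = n. ✓

n = 9333 = 57² + 78² (one valid representation with x ≤ y).


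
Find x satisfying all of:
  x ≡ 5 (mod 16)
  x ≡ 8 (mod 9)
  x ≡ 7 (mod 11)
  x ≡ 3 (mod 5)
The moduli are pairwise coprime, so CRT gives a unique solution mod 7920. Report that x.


Product of moduli M = 16 · 9 · 11 · 5 = 7920.
Merge one congruence at a time:
  Start: x ≡ 5 (mod 16).
  Combine with x ≡ 8 (mod 9); new modulus lcm = 144.
    Write x = 5 + 16·t and substitute into x ≡ 8 (mod 9): 16·t ≡ 8 − 5 = 3 (mod 9).
    Reduce coefficients mod 9: 7·t ≡ 3 (mod 9).
    The inverse of 7 mod 9 is 4 (since 7·4 = 28 = 3·9 + 1), so t ≡ 4·3 = 12 ≡ 3 (mod 9).
    Then x = 5 + 16·3 = 53, valid modulo lcm(16, 9) = 144: x ≡ 53 (mod 144).
  Combine with x ≡ 7 (mod 11); new modulus lcm = 1584.
    Write x = 53 + 144·t and substitute into x ≡ 7 (mod 11): 144·t ≡ 7 − 53 = -46 (mod 11).
    Reduce coefficients mod 11: 1·t ≡ 9 (mod 11).
    So t ≡ 9 (mod 11).
    Then x = 53 + 144·9 = 1349, valid modulo lcm(144, 11) = 1584: x ≡ 1349 (mod 1584).
  Combine with x ≡ 3 (mod 5); new modulus lcm = 7920.
    Write x = 1349 + 1584·t and substitute into x ≡ 3 (mod 5): 1584·t ≡ 3 − 1349 = -1346 (mod 5).
    Reduce coefficients mod 5: 4·t ≡ 4 (mod 5).
    The inverse of 4 mod 5 is 4 (since 4·4 = 16 = 3·5 + 1), so t ≡ 4·4 = 16 ≡ 1 (mod 5).
    Then x = 1349 + 1584·1 = 2933, valid modulo lcm(1584, 5) = 7920: x ≡ 2933 (mod 7920).
Verify against each original: 2933 mod 16 = 5, 2933 mod 9 = 8, 2933 mod 11 = 7, 2933 mod 5 = 3.

x ≡ 2933 (mod 7920).


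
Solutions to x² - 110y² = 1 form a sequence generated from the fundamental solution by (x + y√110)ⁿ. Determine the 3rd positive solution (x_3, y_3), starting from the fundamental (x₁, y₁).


Step 1: Find the fundamental solution (x₁, y₁) of x² - 110y² = 1.
  Expand √110 as a continued fraction. a₀ = ⌊√110⌋ = 10; iterate m_{k+1} = d_k·a_k − m_k, d_{k+1} = (110 − m_{k+1}²)/d_k, a_{k+1} = ⌊(a₀ + m_{k+1})/d_{k+1}⌋ (starting m₀ = 0, d₀ = 1), with convergents p_k = a_k·p_{k-1} + p_{k-2}, q_k = a_k·q_{k-1} + q_{k-2} (p₋₁ = 1, q₋₁ = 0):
  k = 0: a₀ = 10; p₀/q₀ = 10/1; p₀² − 110·q₀² = 100 − 110 = -10.
  k = 1: m = 10, d = 10, a = ⌊(10 + 10)/10⌋ = 2; p/q = (2·10 + 1)/(2·1 + 0) = 21/2; p² − 110·q² = 441 − 440 = 1.
  The first convergent with p² − 110·q² = 1 gives the fundamental solution (x₁, y₁) = (21, 2).
Step 2: Apply the recurrence (x_{n+1}, y_{n+1}) = (x₁x_n + 110y₁y_n, x₁y_n + y₁x_n) repeatedly.
  From (x_1, y_1) = (21, 2): x_2 = 21·21 + 110·2·2 = 881; y_2 = 21·2 + 2·21 = 84.
  From (x_2, y_2) = (881, 84): x_3 = 21·881 + 110·2·84 = 36981; y_3 = 21·84 + 2·881 = 3526.
Step 3: Verify x_3² - 110·y_3² = 1367594361 - 1367594360 = 1 (should be 1). ✓

(x_1, y_1) = (21, 2); (x_3, y_3) = (36981, 3526).


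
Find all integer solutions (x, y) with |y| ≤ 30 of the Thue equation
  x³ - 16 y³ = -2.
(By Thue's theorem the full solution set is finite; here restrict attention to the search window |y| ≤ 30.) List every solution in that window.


The equation is x³ - 16y³ = -2. For fixed y, x³ = 16·y³ − 2, so a solution requires the RHS to be a perfect cube.
Strategy: iterate y from -30 to 30, compute RHS = 16·y³ − 2, and check whether it is a (positive or negative) perfect cube.
Check small values of y:
  y = 0: RHS = -2 is not a perfect cube.
  y = 1: RHS = 14 is not a perfect cube.
  y = -1: RHS = -18 is not a perfect cube.
  y = 2: RHS = 126 is not a perfect cube.
  y = -2: RHS = -130 is not a perfect cube.
  y = 3: RHS = 430 is not a perfect cube.
  y = -3: RHS = -434 is not a perfect cube.
Continuing the search up to |y| = 30 finds no solutions either.
No (x, y) in the scanned range satisfies the equation.

No integer solutions with |y| ≤ 30.


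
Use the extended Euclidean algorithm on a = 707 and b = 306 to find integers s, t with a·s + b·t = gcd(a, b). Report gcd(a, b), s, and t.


Euclidean algorithm on (707, 306) — divide until remainder is 0:
  707 = 2 · 306 + 95
  306 = 3 · 95 + 21
  95 = 4 · 21 + 11
  21 = 1 · 11 + 10
  11 = 1 · 10 + 1
  10 = 10 · 1 + 0
gcd(707, 306) = 1.
Track Bezout coefficients alongside the remainders: start with r₀ = 707 = a·1 + b·0 (s = 1, t = 0) and r₁ = 306 = a·0 + b·1 (s = 0, t = 1); each new remainder r_{k+1} = r_{k-1} − q_k·r_k inherits s_{k+1} = s_{k-1} − q_k·s_k, t_{k+1} = t_{k-1} − q_k·t_k, so r_k = a·s_k + b·t_k at every step:
  q = 2: r = 95, s = 1 − 2·0 = 1, t = 0 − 2·1 = -2  (check: 707·1 + 306·(-2) = 95)
  q = 3: r = 21, s = 0 − 3·1 = -3, t = 1 − 3·(-2) = 7  (check: 707·(-3) + 306·7 = 21)
  q = 4: r = 11, s = 1 − 4·(-3) = 13, t = -2 − 4·7 = -30  (check: 707·13 + 306·(-30) = 11)
  q = 1: r = 10, s = -3 − 1·13 = -16, t = 7 − 1·(-30) = 37  (check: 707·(-16) + 306·37 = 10)
  q = 1: r = 1, s = 13 − 1·(-16) = 29, t = -30 − 1·37 = -67  (check: 707·29 + 306·(-67) = 1)
The row with r = 1 (the gcd) gives the Bezout coefficients s = 29, t = -67.
Result: 707 · (29) + 306 · (-67) = 1.

gcd(707, 306) = 1; s = 29, t = -67 (check: 707·29 + 306·(-67) = 1).


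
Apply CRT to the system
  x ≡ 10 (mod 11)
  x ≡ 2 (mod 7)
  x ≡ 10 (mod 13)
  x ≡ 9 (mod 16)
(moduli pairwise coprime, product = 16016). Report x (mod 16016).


Product of moduli M = 11 · 7 · 13 · 16 = 16016.
Merge one congruence at a time:
  Start: x ≡ 10 (mod 11).
  Combine with x ≡ 2 (mod 7); new modulus lcm = 77.
    Write x = 10 + 11·t and substitute into x ≡ 2 (mod 7): 11·t ≡ 2 − 10 = -8 (mod 7).
    Reduce coefficients mod 7: 4·t ≡ 6 (mod 7).
    The inverse of 4 mod 7 is 2 (since 4·2 = 8 = 1·7 + 1), so t ≡ 2·6 = 12 ≡ 5 (mod 7).
    Then x = 10 + 11·5 = 65, valid modulo lcm(11, 7) = 77: x ≡ 65 (mod 77).
  Combine with x ≡ 10 (mod 13); new modulus lcm = 1001.
    Write x = 65 + 77·t and substitute into x ≡ 10 (mod 13): 77·t ≡ 10 − 65 = -55 (mod 13).
    Reduce coefficients mod 13: 12·t ≡ 10 (mod 13).
    The inverse of 12 mod 13 is 12 (since 12·12 = 144 = 11·13 + 1), so t ≡ 12·10 = 120 ≡ 3 (mod 13).
    Then x = 65 + 77·3 = 296, valid modulo lcm(77, 13) = 1001: x ≡ 296 (mod 1001).
  Combine with x ≡ 9 (mod 16); new modulus lcm = 16016.
    Write x = 296 + 1001·t and substitute into x ≡ 9 (mod 16): 1001·t ≡ 9 − 296 = -287 (mod 16).
    Reduce coefficients mod 16: 9·t ≡ 1 (mod 16).
    The inverse of 9 mod 16 is 9 (since 9·9 = 81 = 5·16 + 1), so t ≡ 9·1 = 9 ≡ 9 (mod 16).
    Then x = 296 + 1001·9 = 9305, valid modulo lcm(1001, 16) = 16016: x ≡ 9305 (mod 16016).
Verify against each original: 9305 mod 11 = 10, 9305 mod 7 = 2, 9305 mod 13 = 10, 9305 mod 16 = 9.

x ≡ 9305 (mod 16016).


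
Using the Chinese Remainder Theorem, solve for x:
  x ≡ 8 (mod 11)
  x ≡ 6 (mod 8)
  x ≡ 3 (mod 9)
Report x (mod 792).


Moduli 11, 8, 9 are pairwise coprime; by CRT there is a unique solution modulo M = 11 · 8 · 9 = 792.
Solve pairwise, accumulating the modulus:
  Start with x ≡ 8 (mod 11).
  Combine with x ≡ 6 (mod 8): since gcd(11, 8) = 1, we get a unique residue mod 88.
    Write x = 8 + 11·t and substitute into x ≡ 6 (mod 8): 11·t ≡ 6 − 8 = -2 (mod 8).
    Reduce coefficients mod 8: 3·t ≡ 6 (mod 8).
    The inverse of 3 mod 8 is 3 (since 3·3 = 9 = 1·8 + 1), so t ≡ 3·6 = 18 ≡ 2 (mod 8).
    Then x = 8 + 11·2 = 30, valid modulo lcm(11, 8) = 88: x ≡ 30 (mod 88).
  Combine with x ≡ 3 (mod 9): since gcd(88, 9) = 1, we get a unique residue mod 792.
    Write x = 30 + 88·t and substitute into x ≡ 3 (mod 9): 88·t ≡ 3 − 30 = -27 (mod 9).
    Reduce coefficients mod 9: 7·t ≡ 0 (mod 9).
    The inverse of 7 mod 9 is 4 (since 7·4 = 28 = 3·9 + 1), so t ≡ 4·0 = 0 ≡ 0 (mod 9).
    Then x = 30 + 88·0 = 30, valid modulo lcm(88, 9) = 792: x ≡ 30 (mod 792).
Verify: 30 mod 11 = 8 ✓, 30 mod 8 = 6 ✓, 30 mod 9 = 3 ✓.

x ≡ 30 (mod 792).


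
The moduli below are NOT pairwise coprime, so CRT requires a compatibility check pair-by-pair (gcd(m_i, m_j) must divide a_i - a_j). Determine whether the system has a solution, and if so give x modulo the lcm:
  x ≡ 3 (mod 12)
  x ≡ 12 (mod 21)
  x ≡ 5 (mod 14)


Moduli 12, 21, 14 are not pairwise coprime, so CRT works modulo lcm(m_i) when all pairwise compatibility conditions hold.
Pairwise compatibility: gcd(m_i, m_j) must divide a_i - a_j for every pair.
Merge one congruence at a time:
  Start: x ≡ 3 (mod 12).
  Combine with x ≡ 12 (mod 21): gcd(12, 21) = 3; 12 - 3 = 9, which IS divisible by 3, so compatible.
    Write x = 3 + 12·t and substitute into x ≡ 12 (mod 21): 12·t ≡ 12 − 3 = 9 (mod 21).
    Divide the congruence (and modulus) by g = 3: 4·t ≡ 3 (mod 7).
    The inverse of 4 mod 7 is 2 (since 4·2 = 8 = 1·7 + 1), so t ≡ 2·3 = 6 ≡ 6 (mod 7).
    Then x = 3 + 12·6 = 75, valid modulo lcm(12, 21) = 84: x ≡ 75 (mod 84).
  Combine with x ≡ 5 (mod 14): gcd(84, 14) = 14; 5 - 75 = -70, which IS divisible by 14, so compatible.
    Write x = 75 + 84·t and substitute into x ≡ 5 (mod 14): 84·t ≡ 5 − 75 = -70 (mod 14).
    Divide the congruence (and modulus) by g = 14: 6·t ≡ -5 (mod 1).
    Modulo 1 every t works; take t = 0.
    Then x = 75 + 84·0 = 75, valid modulo lcm(84, 14) = 84: x ≡ 75 (mod 84).
Verify: 75 mod 12 = 3, 75 mod 21 = 12, 75 mod 14 = 5.

x ≡ 75 (mod 84).


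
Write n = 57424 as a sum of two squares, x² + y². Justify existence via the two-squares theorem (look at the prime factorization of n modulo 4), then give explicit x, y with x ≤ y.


Step 1: Factor n = 57424 = 2^4 · 37 · 97.
Step 2: Check the mod-4 condition on each prime factor: 2 = 2 (special); 37 ≡ 1 (mod 4), exponent 1; 97 ≡ 1 (mod 4), exponent 1.
All primes ≡ 3 (mod 4) appear to even exponent (or don't appear), so by the two-squares theorem n IS expressible as a sum of two squares.
Step 3: Build a representation. Group n = k² · m with k = 4 and m = 37 · 97 = 3589 (a product of primes ≡ 1 (mod 4)); a representation of m scales to one of n via (k·x)² + (k·y)² = k²(x² + y²). Each prime p ≡ 1 (mod 4) is itself a sum of two squares; find a² by testing p − a² for a perfect square:
  37: 37 − 1² = 36 = 6² ⇒ 37 = 1² + 6².
  97: 97 − 1² = 96, 97 − 2² = 93, 97 − 3² = 88, 97 − 4² = 81 = 9² ⇒ 97 = 4² + 9².
  Combine using the Brahmagupta–Fibonacci identity (a² + b²)(c² + d²) = (ac − bd)² + (ad + bc)² = (ac + bd)² + (ad − bc)²:
  37 · 97 = 3589: from (1² + 6²)(4² + 9²), take (1·4 − 6·9, 1·9 + 6·4) = (4 − 54, 9 + 24) = (-50, 33); dropping signs (only squares matter) gives (50, 33); check 50² + 33² = 2500 + 1089 = 3589 ✓.
  Scale by k = 4: (4·50, 4·33) = (200, 132).
Step 4: Order so x ≤ y and verify: 132² + 200² = 17424 + 40000 = 57424 = n. ✓

n = 57424 = 132² + 200² (one valid representation with x ≤ y).


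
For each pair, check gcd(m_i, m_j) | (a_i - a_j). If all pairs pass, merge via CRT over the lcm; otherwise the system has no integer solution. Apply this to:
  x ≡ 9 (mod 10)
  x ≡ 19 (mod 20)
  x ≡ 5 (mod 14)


Moduli 10, 20, 14 are not pairwise coprime, so CRT works modulo lcm(m_i) when all pairwise compatibility conditions hold.
Pairwise compatibility: gcd(m_i, m_j) must divide a_i - a_j for every pair.
Merge one congruence at a time:
  Start: x ≡ 9 (mod 10).
  Combine with x ≡ 19 (mod 20): gcd(10, 20) = 10; 19 - 9 = 10, which IS divisible by 10, so compatible.
    Write x = 9 + 10·t and substitute into x ≡ 19 (mod 20): 10·t ≡ 19 − 9 = 10 (mod 20).
    Divide the congruence (and modulus) by g = 10: 1·t ≡ 1 (mod 2).
    So t ≡ 1 (mod 2).
    Then x = 9 + 10·1 = 19, valid modulo lcm(10, 20) = 20: x ≡ 19 (mod 20).
  Combine with x ≡ 5 (mod 14): gcd(20, 14) = 2; 5 - 19 = -14, which IS divisible by 2, so compatible.
    Write x = 19 + 20·t and substitute into x ≡ 5 (mod 14): 20·t ≡ 5 − 19 = -14 (mod 14).
    Divide the congruence (and modulus) by g = 2: 10·t ≡ -7 (mod 7).
    Reduce coefficients mod 7: 3·t ≡ 0 (mod 7).
    The inverse of 3 mod 7 is 5 (since 3·5 = 15 = 2·7 + 1), so t ≡ 5·0 = 0 ≡ 0 (mod 7).
    Then x = 19 + 20·0 = 19, valid modulo lcm(20, 14) = 140: x ≡ 19 (mod 140).
Verify: 19 mod 10 = 9, 19 mod 20 = 19, 19 mod 14 = 5.

x ≡ 19 (mod 140).


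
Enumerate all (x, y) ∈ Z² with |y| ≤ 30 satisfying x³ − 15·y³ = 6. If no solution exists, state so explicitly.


The equation is x³ - 15y³ = 6. For fixed y, x³ = 15·y³ + 6, so a solution requires the RHS to be a perfect cube.
Strategy: iterate y from -30 to 30, compute RHS = 15·y³ + 6, and check whether it is a (positive or negative) perfect cube.
Check small values of y:
  y = 0: RHS = 6 is not a perfect cube.
  y = 1: RHS = 21 is not a perfect cube.
  y = -1: RHS = -9 is not a perfect cube.
  y = 2: RHS = 126 is not a perfect cube.
  y = -2: RHS = -114 is not a perfect cube.
  y = 3: RHS = 411 is not a perfect cube.
  y = -3: RHS = -399 is not a perfect cube.
Continuing the search up to |y| = 30 finds no solutions either.
No (x, y) in the scanned range satisfies the equation.

No integer solutions with |y| ≤ 30.


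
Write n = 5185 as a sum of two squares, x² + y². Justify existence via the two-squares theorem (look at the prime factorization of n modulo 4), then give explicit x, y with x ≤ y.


Step 1: Factor n = 5185 = 5 · 17 · 61.
Step 2: Check the mod-4 condition on each prime factor: 5 ≡ 1 (mod 4), exponent 1; 17 ≡ 1 (mod 4), exponent 1; 61 ≡ 1 (mod 4), exponent 1.
All primes ≡ 3 (mod 4) appear to even exponent (or don't appear), so by the two-squares theorem n IS expressible as a sum of two squares.
Step 3: Build a representation. Here n = 5 · 17 · 61 is a product of primes ≡ 1 (mod 4). Each prime p ≡ 1 (mod 4) is itself a sum of two squares; find a² by testing p − a² for a perfect square:
  5: 5 − 1² = 4 = 2² ⇒ 5 = 1² + 2².
  17: 17 − 1² = 16 = 4² ⇒ 17 = 1² + 4².
  61: 61 − 1² = 60, 61 − 2² = 57, 61 − 3² = 52, 61 − 4² = 45, 61 − 5² = 36 = 6² ⇒ 61 = 5² + 6².
  Combine using the Brahmagupta–Fibonacci identity (a² + b²)(c² + d²) = (ac − bd)² + (ad + bc)² = (ac + bd)² + (ad − bc)²:
  5 · 17 = 85: from (1² + 2²)(1² + 4²), take (1·1 − 2·4, 1·4 + 2·1) = (1 − 8, 4 + 2) = (-7, 6); dropping signs (only squares matter) gives (7, 6); check 7² + 6² = 49 + 36 = 85 ✓.
  85 · 61 = 5185: from (7² + 6²)(5² + 6²), take (7·5 − 6·6, 7·6 + 6·5) = (35 − 36, 42 + 30) = (-1, 72); dropping signs (only squares matter) gives (1, 72); check 1² + 72² = 1 + 5184 = 5185 ✓.
Step 4: Order so x ≤ y and verify: 1² + 72² = 1 + 5184 = 5185 = n. ✓

n = 5185 = 1² + 72² (one valid representation with x ≤ y).


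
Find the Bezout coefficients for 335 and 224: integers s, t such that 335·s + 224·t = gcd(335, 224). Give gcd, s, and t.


Euclidean algorithm on (335, 224) — divide until remainder is 0:
  335 = 1 · 224 + 111
  224 = 2 · 111 + 2
  111 = 55 · 2 + 1
  2 = 2 · 1 + 0
gcd(335, 224) = 1.
Track Bezout coefficients alongside the remainders: start with r₀ = 335 = a·1 + b·0 (s = 1, t = 0) and r₁ = 224 = a·0 + b·1 (s = 0, t = 1); each new remainder r_{k+1} = r_{k-1} − q_k·r_k inherits s_{k+1} = s_{k-1} − q_k·s_k, t_{k+1} = t_{k-1} − q_k·t_k, so r_k = a·s_k + b·t_k at every step:
  q = 1: r = 111, s = 1 − 1·0 = 1, t = 0 − 1·1 = -1  (check: 335·1 + 224·(-1) = 111)
  q = 2: r = 2, s = 0 − 2·1 = -2, t = 1 − 2·(-1) = 3  (check: 335·(-2) + 224·3 = 2)
  q = 55: r = 1, s = 1 − 55·(-2) = 111, t = -1 − 55·3 = -166  (check: 335·111 + 224·(-166) = 1)
The row with r = 1 (the gcd) gives the Bezout coefficients s = 111, t = -166.
Result: 335 · (111) + 224 · (-166) = 1.

gcd(335, 224) = 1; s = 111, t = -166 (check: 335·111 + 224·(-166) = 1).


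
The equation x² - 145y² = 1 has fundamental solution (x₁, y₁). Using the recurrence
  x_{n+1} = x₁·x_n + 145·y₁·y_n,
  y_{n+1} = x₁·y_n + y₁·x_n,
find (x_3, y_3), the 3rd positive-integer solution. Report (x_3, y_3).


Step 1: Find the fundamental solution (x₁, y₁) of x² - 145y² = 1.
  Expand √145 as a continued fraction. a₀ = ⌊√145⌋ = 12; iterate m_{k+1} = d_k·a_k − m_k, d_{k+1} = (145 − m_{k+1}²)/d_k, a_{k+1} = ⌊(a₀ + m_{k+1})/d_{k+1}⌋ (starting m₀ = 0, d₀ = 1), with convergents p_k = a_k·p_{k-1} + p_{k-2}, q_k = a_k·q_{k-1} + q_{k-2} (p₋₁ = 1, q₋₁ = 0):
  k = 0: a₀ = 12; p₀/q₀ = 12/1; p₀² − 145·q₀² = 144 − 145 = -1.
  k = 1: m = 12, d = 1, a = ⌊(12 + 12)/1⌋ = 24; p/q = (24·12 + 1)/(24·1 + 0) = 289/24; p² − 145·q² = 83521 − 83520 = 1.
  The first convergent with p² − 145·q² = 1 gives the fundamental solution (x₁, y₁) = (289, 24).
Step 2: Apply the recurrence (x_{n+1}, y_{n+1}) = (x₁x_n + 145y₁y_n, x₁y_n + y₁x_n) repeatedly.
  From (x_1, y_1) = (289, 24): x_2 = 289·289 + 145·24·24 = 167041; y_2 = 289·24 + 24·289 = 13872.
  From (x_2, y_2) = (167041, 13872): x_3 = 289·167041 + 145·24·13872 = 96549409; y_3 = 289·13872 + 24·167041 = 8017992.
Step 3: Verify x_3² - 145·y_3² = 9321788378249281 - 9321788378249280 = 1 (should be 1). ✓

(x_1, y_1) = (289, 24); (x_3, y_3) = (96549409, 8017992).
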